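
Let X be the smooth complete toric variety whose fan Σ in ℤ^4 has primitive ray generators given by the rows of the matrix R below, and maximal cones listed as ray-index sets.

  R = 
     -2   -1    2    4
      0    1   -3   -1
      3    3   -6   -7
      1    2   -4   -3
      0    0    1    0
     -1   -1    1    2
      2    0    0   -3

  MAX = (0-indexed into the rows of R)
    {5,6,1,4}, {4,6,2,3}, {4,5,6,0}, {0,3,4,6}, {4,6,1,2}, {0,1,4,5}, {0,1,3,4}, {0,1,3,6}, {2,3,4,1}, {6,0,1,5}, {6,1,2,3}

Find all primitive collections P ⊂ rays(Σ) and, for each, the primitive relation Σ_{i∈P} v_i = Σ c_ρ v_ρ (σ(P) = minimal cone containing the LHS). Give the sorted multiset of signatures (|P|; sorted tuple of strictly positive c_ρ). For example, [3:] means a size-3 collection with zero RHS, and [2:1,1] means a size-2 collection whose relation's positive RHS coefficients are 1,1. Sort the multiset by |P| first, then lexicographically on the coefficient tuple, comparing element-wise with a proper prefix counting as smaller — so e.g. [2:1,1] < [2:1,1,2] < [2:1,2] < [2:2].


Primitive collections (5):

  {0,2}:  v_{0} + v_{2} = v_{3} ; sig = [2:1]
  {3,5}:  v_{3} + v_{5} = v_{1} ; sig = [2:1]
  {2,5}:  v_{2} + v_{5} = 2·v_{1} + v_{4} + v_{6} ; sig = [2:1,1,2]
  {0,1,4,6}:  v_{0} + v_{1} + v_{4} + v_{6} = 0 ; sig = [4:]
  {1,3,4,6}:  v_{1} + v_{3} + v_{4} + v_{6} = v_{2} ; sig = [4:1]

Signatures (|P|; sorted positive RHS coefficients), sorted:
    [2:1]
    [2:1]
    [2:1,1,2]
    [4:]
    [4:1]


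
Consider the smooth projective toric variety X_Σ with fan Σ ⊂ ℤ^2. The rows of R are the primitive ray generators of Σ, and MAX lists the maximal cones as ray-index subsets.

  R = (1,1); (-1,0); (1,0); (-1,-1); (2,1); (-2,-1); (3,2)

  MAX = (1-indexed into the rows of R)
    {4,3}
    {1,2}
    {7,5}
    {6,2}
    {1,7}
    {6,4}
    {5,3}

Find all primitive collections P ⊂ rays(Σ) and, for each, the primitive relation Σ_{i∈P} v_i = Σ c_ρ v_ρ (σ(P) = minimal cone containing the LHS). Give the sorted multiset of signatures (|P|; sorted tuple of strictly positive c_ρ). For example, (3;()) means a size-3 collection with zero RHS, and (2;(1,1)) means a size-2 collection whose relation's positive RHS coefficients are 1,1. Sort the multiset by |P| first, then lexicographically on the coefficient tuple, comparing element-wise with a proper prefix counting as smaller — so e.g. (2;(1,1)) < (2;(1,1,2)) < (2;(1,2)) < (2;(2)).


14 collections generate NE(X_Σ); each relation:

  • {1,4}:  v_{1} + v_{4} = 0 ; sig = (2;())
  • {2,3}:  v_{2} + v_{3} = 0 ; sig = (2;())
  • {5,6}:  v_{5} + v_{6} = 0 ; sig = (2;())
  • {1,3}:  v_{1} + v_{3} = v_{5} ; sig = (2;(1))
  • {1,5}:  v_{1} + v_{5} = v_{7} ; sig = (2;(1))
  • {1,6}:  v_{1} + v_{6} = v_{2} ; sig = (2;(1))
  • {2,4}:  v_{2} + v_{4} = v_{6} ; sig = (2;(1))
  • {2,5}:  v_{2} + v_{5} = v_{1} ; sig = (2;(1))
  • {3,6}:  v_{3} + v_{6} = v_{4} ; sig = (2;(1))
  • {4,5}:  v_{4} + v_{5} = v_{3} ; sig = (2;(1))
  • {4,7}:  v_{4} + v_{7} = v_{5} ; sig = (2;(1))
  • {6,7}:  v_{6} + v_{7} = v_{1} ; sig = (2;(1))
  • {2,7}:  v_{2} + v_{7} = 2·v_{1} ; sig = (2;(2))
  • {3,7}:  v_{3} + v_{7} = 2·v_{5} ; sig = (2;(2))

Sorted signature multiset PRS(X):
{ (2;()) ×3,  (2;(1)) ×9,  (2;(2)) ×2 }


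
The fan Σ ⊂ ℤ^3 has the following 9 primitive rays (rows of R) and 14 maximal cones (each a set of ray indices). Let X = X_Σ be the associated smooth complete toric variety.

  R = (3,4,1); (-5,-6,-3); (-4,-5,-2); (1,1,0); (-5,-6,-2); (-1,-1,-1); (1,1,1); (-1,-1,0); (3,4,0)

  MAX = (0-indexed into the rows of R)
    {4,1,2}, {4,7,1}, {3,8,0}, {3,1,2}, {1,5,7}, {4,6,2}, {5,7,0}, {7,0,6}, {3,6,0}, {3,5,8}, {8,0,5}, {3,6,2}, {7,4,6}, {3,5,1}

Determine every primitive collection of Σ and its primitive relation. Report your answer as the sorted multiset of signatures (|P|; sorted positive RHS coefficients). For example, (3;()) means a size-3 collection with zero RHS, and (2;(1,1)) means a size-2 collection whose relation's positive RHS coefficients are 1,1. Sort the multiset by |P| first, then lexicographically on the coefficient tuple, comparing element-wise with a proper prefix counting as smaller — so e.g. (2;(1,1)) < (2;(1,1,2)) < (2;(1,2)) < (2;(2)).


Σ has 16 primitive collections:

  P = {3,7}:  v_{3} + v_{7} = 0  →  sig = (2;())
  P = {5,6}:  v_{5} + v_{6} = 0  →  sig = (2;())
  P = {0,2}:  v_{0} + v_{2} = v_{5}  →  sig = (2;(1))
  P = {1,6}:  v_{1} + v_{6} = v_{2}  →  sig = (2;(1))
  P = {2,5}:  v_{2} + v_{5} = v_{1}  →  sig = (2;(1))
  P = {2,7}:  v_{2} + v_{7} = v_{4}  →  sig = (2;(1))
  P = {3,4}:  v_{3} + v_{4} = v_{2}  →  sig = (2;(1))
  P = {0,4}:  v_{0} + v_{4} = v_{5} + v_{7}  →  sig = (2;(1,1))
  P = {4,5}:  v_{4} + v_{5} = v_{1} + v_{7}  →  sig = (2;(1,1))
  P = {6,8}:  v_{6} + v_{8} = v_{0} + v_{3}  →  sig = (2;(1,1))
  P = {7,8}:  v_{7} + v_{8} = v_{0} + v_{5}  →  sig = (2;(1,1))
  P = {2,8}:  v_{2} + v_{8} = v_{3} + 2·v_{5}  →  sig = (2;(1,2))
  P = {1,8}:  v_{1} + v_{8} = v_{3} + 3·v_{5}  →  sig = (2;(1,3))
  P = {0,1}:  v_{0} + v_{1} = 2·v_{5}  →  sig = (2;(2))
  P = {4,8}:  v_{4} + v_{8} = 2·v_{5}  →  sig = (2;(2))
  P = {0,3,5}:  v_{0} + v_{3} + v_{5} = v_{8}  →  sig = (3;(1))

so the primitive-relation signature multiset is
    |P|=2: 15 collections, coeffs (), (), (1), (1), (1), (1), (1), (1,1), (1,1), (1,1), (1,1), (1,2), (1,3), (2), (2)
    |P|=3: 1 collection, coeffs (1)


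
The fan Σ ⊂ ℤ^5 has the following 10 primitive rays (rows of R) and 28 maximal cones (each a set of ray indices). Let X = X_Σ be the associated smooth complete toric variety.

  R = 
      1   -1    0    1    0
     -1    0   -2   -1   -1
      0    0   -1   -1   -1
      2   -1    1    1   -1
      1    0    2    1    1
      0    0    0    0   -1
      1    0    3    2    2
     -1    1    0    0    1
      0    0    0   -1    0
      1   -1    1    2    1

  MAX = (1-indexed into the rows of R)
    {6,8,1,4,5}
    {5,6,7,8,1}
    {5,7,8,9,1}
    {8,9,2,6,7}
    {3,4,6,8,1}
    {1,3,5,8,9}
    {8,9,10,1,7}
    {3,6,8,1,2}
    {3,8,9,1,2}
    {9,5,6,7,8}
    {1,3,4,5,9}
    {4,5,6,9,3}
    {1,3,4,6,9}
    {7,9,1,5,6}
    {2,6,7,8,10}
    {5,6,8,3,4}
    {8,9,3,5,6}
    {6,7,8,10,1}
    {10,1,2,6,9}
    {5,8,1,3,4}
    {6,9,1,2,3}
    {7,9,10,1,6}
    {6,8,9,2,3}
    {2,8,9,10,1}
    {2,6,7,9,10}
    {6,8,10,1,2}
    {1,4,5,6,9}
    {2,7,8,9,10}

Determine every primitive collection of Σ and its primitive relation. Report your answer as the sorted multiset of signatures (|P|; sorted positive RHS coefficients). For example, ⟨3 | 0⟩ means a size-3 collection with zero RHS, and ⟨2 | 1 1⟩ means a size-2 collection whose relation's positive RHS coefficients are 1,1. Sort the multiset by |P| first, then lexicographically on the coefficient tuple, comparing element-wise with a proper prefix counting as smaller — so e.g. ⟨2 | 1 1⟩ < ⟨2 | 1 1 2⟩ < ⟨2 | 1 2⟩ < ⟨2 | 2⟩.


Σ has 12 primitive collections:

  {2,5}:  v_{2} + v_{5} = 0  ⇒ sig = ⟨2 | 0⟩
  {3,7}:  v_{3} + v_{7} = v_{5}  ⇒ sig = ⟨2 | 1⟩
  {3,10}:  v_{3} + v_{10} = v_{1}  ⇒ sig = ⟨2 | 1⟩
  {5,10}:  v_{5} + v_{10} = v_{1} + v_{7}  ⇒ sig = ⟨2 | 1 1⟩
  {2,4}:  v_{2} + v_{4} = v_{1} + v_{3} + v_{6}  ⇒ sig = ⟨2 | 1 1 1⟩
  {4,7}:  v_{4} + v_{7} = v_{1} + 2·v_{5} + v_{6}  ⇒ sig = ⟨2 | 1 1 2⟩
  {4,10}:  v_{4} + v_{10} = 2·v_{1} + v_{5} + v_{6}  ⇒ sig = ⟨2 | 1 1 2⟩
  {1,2,7}:  v_{1} + v_{2} + v_{7} = v_{10}  ⇒ sig = ⟨3 | 1⟩
  {4,8,9}:  v_{4} + v_{8} + v_{9} = v_{3} + v_{5}  ⇒ sig = ⟨3 | 1 1⟩
  {1,6,8,9}:  v_{1} + v_{6} + v_{8} + v_{9} = 0  ⇒ sig = ⟨4 | 0⟩
  {1,3,5,6}:  v_{1} + v_{3} + v_{5} + v_{6} = v_{4}  ⇒ sig = ⟨4 | 1⟩
  {6,8,9,10}:  v_{6} + v_{8} + v_{9} + v_{10} = v_{2} + v_{7}  ⇒ sig = ⟨4 | 1 1⟩

Signatures (|P|; sorted positive RHS coefficients), sorted:
[⟨2 | 0⟩, ⟨2 | 1⟩, ⟨2 | 1⟩, ⟨2 | 1 1⟩, ⟨2 | 1 1 1⟩, ⟨2 | 1 1 2⟩, ⟨2 | 1 1 2⟩, ⟨3 | 1⟩, ⟨3 | 1 1⟩, ⟨4 | 0⟩, ⟨4 | 1⟩, ⟨4 | 1 1⟩]


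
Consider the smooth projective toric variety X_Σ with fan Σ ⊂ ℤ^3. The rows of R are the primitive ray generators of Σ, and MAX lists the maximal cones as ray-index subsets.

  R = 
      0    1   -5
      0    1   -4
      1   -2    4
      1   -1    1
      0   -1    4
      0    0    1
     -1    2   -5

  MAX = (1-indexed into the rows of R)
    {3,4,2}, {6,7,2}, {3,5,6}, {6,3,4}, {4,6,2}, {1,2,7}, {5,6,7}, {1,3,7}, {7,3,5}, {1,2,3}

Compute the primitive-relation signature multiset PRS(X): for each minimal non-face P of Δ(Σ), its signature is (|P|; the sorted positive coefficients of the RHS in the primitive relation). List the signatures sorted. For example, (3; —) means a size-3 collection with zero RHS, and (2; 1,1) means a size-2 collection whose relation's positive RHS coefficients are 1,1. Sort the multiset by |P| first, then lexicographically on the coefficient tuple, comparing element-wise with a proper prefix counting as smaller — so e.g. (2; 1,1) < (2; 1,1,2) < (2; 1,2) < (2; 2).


|primitive collections| = 9. Relations:

  P = {2,5}:  v_{2} + v_{5} = 0  ⇒ sig = (2; —)
  P = {1,6}:  v_{1} + v_{6} = v_{2}  ⇒ sig = (2; 1)
  P = {4,7}:  v_{4} + v_{7} = v_{2}  ⇒ sig = (2; 1)
  P = {1,5}:  v_{1} + v_{5} = v_{3} + v_{7}  ⇒ sig = (2; 1,1)
  P = {4,5}:  v_{4} + v_{5} = v_{3} + v_{6}  ⇒ sig = (2; 1,1)
  P = {1,4}:  v_{1} + v_{4} = 2·v_{2} + v_{3}  ⇒ sig = (2; 1,2)
  P = {3,6,7}:  v_{3} + v_{6} + v_{7} = 0  ⇒ sig = (3; —)
  P = {2,3,6}:  v_{2} + v_{3} + v_{6} = v_{4}  ⇒ sig = (3; 1)
  P = {2,3,7}:  v_{2} + v_{3} + v_{7} = v_{1}  ⇒ sig = (3; 1)

Hence PRS(X_Σ) =
{ (2; —),  (2; 1) ×2,  (2; 1,1) ×2,  (2; 1,2),  (3; —),  (3; 1) ×2 }


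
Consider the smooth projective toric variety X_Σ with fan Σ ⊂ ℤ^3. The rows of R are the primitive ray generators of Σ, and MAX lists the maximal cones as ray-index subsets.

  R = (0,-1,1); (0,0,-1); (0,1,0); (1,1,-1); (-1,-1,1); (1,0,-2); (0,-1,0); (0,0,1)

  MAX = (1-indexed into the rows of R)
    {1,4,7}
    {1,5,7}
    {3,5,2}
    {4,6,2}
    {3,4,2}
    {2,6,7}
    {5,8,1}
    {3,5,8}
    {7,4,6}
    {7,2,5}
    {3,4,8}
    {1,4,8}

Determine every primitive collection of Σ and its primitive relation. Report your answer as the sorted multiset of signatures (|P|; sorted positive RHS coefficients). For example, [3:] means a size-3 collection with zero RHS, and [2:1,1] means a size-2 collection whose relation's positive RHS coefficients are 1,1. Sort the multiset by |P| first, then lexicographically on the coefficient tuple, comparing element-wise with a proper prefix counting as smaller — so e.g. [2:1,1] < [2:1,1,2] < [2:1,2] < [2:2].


The 11 primitive collections of Σ (r=8, n=3):

  • {2,8}:  v_{2} + v_{8} = 0  so sig = [2:]
  • {3,7}:  v_{3} + v_{7} = 0  so sig = [2:]
  • {4,5}:  v_{4} + v_{5} = 0  so sig = [2:]
  • {1,2}:  v_{1} + v_{2} = v_{7}  so sig = [2:1]
  • {1,3}:  v_{1} + v_{3} = v_{8}  so sig = [2:1]
  • {7,8}:  v_{7} + v_{8} = v_{1}  so sig = [2:1]
  • {3,6}:  v_{3} + v_{6} = v_{2} + v_{4}  so sig = [2:1,1]
  • {5,6}:  v_{5} + v_{6} = v_{2} + v_{7}  so sig = [2:1,1]
  • {6,8}:  v_{6} + v_{8} = v_{4} + v_{7}  so sig = [2:1,1]
  • {1,6}:  v_{1} + v_{6} = v_{4} + 2·v_{7}  so sig = [2:1,2]
  • {2,4,7}:  v_{2} + v_{4} + v_{7} = v_{6}  so sig = [3:1]

Sorted signature multiset PRS(X):
    [2:]
    [2:]
    [2:]
    [2:1]
    [2:1]
    [2:1]
    [2:1,1]
    [2:1,1]
    [2:1,1]
    [2:1,2]
    [3:1]


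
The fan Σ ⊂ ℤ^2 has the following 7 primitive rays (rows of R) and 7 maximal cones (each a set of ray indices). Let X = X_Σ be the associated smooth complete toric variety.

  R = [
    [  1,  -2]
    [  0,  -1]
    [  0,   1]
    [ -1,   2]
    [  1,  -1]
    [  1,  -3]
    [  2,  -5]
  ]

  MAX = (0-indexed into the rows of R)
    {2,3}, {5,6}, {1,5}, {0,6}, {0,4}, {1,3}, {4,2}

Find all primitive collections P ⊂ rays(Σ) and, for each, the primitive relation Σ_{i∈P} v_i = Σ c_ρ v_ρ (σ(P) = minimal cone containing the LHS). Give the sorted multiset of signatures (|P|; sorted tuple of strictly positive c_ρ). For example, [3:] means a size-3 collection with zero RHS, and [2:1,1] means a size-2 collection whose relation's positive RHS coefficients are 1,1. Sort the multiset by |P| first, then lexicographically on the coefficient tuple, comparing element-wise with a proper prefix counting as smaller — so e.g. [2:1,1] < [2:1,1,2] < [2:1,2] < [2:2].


Σ has 14 primitive collections:

  P = {0,3}:  v_{0} + v_{3} = 0  ⟹  sig = [2:]
  P = {1,2}:  v_{1} + v_{2} = 0  ⟹  sig = [2:]
  P = {0,1}:  v_{0} + v_{1} = v_{5}  ⟹  sig = [2:1]
  P = {0,2}:  v_{0} + v_{2} = v_{4}  ⟹  sig = [2:1]
  P = {0,5}:  v_{0} + v_{5} = v_{6}  ⟹  sig = [2:1]
  P = {1,4}:  v_{1} + v_{4} = v_{0}  ⟹  sig = [2:1]
  P = {2,5}:  v_{2} + v_{5} = v_{0}  ⟹  sig = [2:1]
  P = {3,4}:  v_{3} + v_{4} = v_{2}  ⟹  sig = [2:1]
  P = {3,5}:  v_{3} + v_{5} = v_{1}  ⟹  sig = [2:1]
  P = {3,6}:  v_{3} + v_{6} = v_{5}  ⟹  sig = [2:1]
  P = {1,6}:  v_{1} + v_{6} = 2·v_{5}  ⟹  sig = [2:2]
  P = {2,6}:  v_{2} + v_{6} = 2·v_{0}  ⟹  sig = [2:2]
  P = {4,5}:  v_{4} + v_{5} = 2·v_{0}  ⟹  sig = [2:2]
  P = {4,6}:  v_{4} + v_{6} = 3·v_{0}  ⟹  sig = [2:3]

so the primitive-relation signature multiset is
    [2:]
    [2:]
    [2:1]
    [2:1]
    [2:1]
    [2:1]
    [2:1]
    [2:1]
    [2:1]
    [2:1]
    [2:2]
    [2:2]
    [2:2]
    [2:3]


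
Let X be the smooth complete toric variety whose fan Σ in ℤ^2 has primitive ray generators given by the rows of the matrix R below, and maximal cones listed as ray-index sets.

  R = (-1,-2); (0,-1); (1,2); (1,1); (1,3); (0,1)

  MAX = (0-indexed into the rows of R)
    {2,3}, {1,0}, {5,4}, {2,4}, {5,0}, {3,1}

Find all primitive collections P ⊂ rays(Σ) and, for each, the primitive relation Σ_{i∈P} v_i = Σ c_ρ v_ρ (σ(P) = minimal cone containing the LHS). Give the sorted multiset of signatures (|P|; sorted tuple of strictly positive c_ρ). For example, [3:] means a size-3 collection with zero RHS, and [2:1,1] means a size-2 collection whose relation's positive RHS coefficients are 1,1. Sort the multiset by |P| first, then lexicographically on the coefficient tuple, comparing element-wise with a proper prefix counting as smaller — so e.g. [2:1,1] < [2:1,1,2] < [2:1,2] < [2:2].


Δ(Σ) — 6 vertices, 9 min non-faces:

  {0,2}:  v_{0} + v_{2} = 0  ⇒ sig = [2:]
  {1,5}:  v_{1} + v_{5} = 0  ⇒ sig = [2:]
  {0,3}:  v_{0} + v_{3} = v_{1}  ⇒ sig = [2:1]
  {0,4}:  v_{0} + v_{4} = v_{5}  ⇒ sig = [2:1]
  {1,2}:  v_{1} + v_{2} = v_{3}  ⇒ sig = [2:1]
  {1,4}:  v_{1} + v_{4} = v_{2}  ⇒ sig = [2:1]
  {2,5}:  v_{2} + v_{5} = v_{4}  ⇒ sig = [2:1]
  {3,5}:  v_{3} + v_{5} = v_{2}  ⇒ sig = [2:1]
  {3,4}:  v_{3} + v_{4} = 2·v_{2}  ⇒ sig = [2:2]

Hence PRS(X_Σ) =
{ [2:] ×2,  [2:1] ×6,  [2:2] }


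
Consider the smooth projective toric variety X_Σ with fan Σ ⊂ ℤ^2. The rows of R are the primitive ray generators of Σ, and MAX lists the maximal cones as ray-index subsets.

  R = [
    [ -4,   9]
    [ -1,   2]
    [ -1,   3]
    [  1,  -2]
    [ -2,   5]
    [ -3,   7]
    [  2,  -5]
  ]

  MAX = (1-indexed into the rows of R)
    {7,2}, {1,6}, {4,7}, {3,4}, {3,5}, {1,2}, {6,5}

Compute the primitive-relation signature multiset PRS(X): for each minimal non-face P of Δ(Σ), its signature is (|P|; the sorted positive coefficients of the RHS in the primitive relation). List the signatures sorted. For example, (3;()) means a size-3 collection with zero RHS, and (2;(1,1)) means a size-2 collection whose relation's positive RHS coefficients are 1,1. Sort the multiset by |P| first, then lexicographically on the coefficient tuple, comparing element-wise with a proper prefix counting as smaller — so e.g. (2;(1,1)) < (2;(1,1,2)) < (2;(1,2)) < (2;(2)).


Minimal non-faces — 14 found among 7 rays, 7 max cones:

  {2,4}:  v_{2} + v_{4} = 0  →  sig = (2;())
  {5,7}:  v_{5} + v_{7} = 0  →  sig = (2;())
  {1,4}:  v_{1} + v_{4} = v_{6}  →  sig = (2;(1))
  {2,3}:  v_{2} + v_{3} = v_{5}  →  sig = (2;(1))
  {2,5}:  v_{2} + v_{5} = v_{6}  →  sig = (2;(1))
  {2,6}:  v_{2} + v_{6} = v_{1}  →  sig = (2;(1))
  {3,7}:  v_{3} + v_{7} = v_{4}  →  sig = (2;(1))
  {4,5}:  v_{4} + v_{5} = v_{3}  →  sig = (2;(1))
  {4,6}:  v_{4} + v_{6} = v_{5}  →  sig = (2;(1))
  {6,7}:  v_{6} + v_{7} = v_{2}  →  sig = (2;(1))
  {1,3}:  v_{1} + v_{3} = v_{5} + v_{6}  →  sig = (2;(1,1))
  {1,5}:  v_{1} + v_{5} = 2·v_{6}  →  sig = (2;(2))
  {1,7}:  v_{1} + v_{7} = 2·v_{2}  →  sig = (2;(2))
  {3,6}:  v_{3} + v_{6} = 2·v_{5}  →  sig = (2;(2))

Hence PRS(X_Σ) =
    |P|=2: 14 collections, coeffs (), (), (1), (1), (1), (1), (1), (1), (1), (1), (1,1), (2), (2), (2)


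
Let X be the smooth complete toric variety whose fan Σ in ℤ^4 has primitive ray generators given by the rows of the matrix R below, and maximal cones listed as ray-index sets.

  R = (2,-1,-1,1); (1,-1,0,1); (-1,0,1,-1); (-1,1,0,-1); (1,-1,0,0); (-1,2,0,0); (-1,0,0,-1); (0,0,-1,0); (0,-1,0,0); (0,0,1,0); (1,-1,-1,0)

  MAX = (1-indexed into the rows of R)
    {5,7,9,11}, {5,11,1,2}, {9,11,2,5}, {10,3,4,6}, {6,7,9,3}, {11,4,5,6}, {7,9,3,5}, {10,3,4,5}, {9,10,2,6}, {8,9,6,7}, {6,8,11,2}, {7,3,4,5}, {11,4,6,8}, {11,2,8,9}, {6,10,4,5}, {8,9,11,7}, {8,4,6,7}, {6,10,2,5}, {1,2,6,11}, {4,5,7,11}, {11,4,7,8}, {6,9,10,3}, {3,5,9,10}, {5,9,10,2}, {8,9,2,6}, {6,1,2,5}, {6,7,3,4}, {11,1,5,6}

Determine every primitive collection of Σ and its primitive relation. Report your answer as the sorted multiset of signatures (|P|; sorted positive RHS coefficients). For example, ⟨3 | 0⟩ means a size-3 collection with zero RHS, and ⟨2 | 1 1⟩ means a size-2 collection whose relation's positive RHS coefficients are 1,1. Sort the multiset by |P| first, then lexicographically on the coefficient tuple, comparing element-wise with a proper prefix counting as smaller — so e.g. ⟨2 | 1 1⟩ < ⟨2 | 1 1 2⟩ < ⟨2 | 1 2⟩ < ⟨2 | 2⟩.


Δ(Σ) — 11 vertices, 22 min non-faces:

  P = {2,4}:  v_{2} + v_{4} = 0  →  sig = ⟨2 | 0⟩
  P = {8,10}:  v_{8} + v_{10} = 0  →  sig = ⟨2 | 0⟩
  P = {1,3}:  v_{1} + v_{3} = v_{5}  →  sig = ⟨2 | 1⟩
  P = {1,7}:  v_{1} + v_{7} = v_{11}  →  sig = ⟨2 | 1⟩
  P = {2,7}:  v_{2} + v_{7} = v_{9}  →  sig = ⟨2 | 1⟩
  P = {3,8}:  v_{3} + v_{8} = v_{7}  →  sig = ⟨2 | 1⟩
  P = {4,9}:  v_{4} + v_{9} = v_{7}  →  sig = ⟨2 | 1⟩
  P = {5,8}:  v_{5} + v_{8} = v_{11}  →  sig = ⟨2 | 1⟩
  P = {7,10}:  v_{7} + v_{10} = v_{3}  →  sig = ⟨2 | 1⟩
  P = {10,11}:  v_{10} + v_{11} = v_{5}  →  sig = ⟨2 | 1⟩
  P = {1,9}:  v_{1} + v_{9} = v_{2} + v_{11}  →  sig = ⟨2 | 1 1⟩
  P = {2,3}:  v_{2} + v_{3} = v_{9} + v_{10}  →  sig = ⟨2 | 1 1⟩
  P = {3,11}:  v_{3} + v_{11} = v_{5} + v_{7}  →  sig = ⟨2 | 1 1⟩
  P = {1,4}:  v_{1} + v_{4} = v_{5} + v_{6} + v_{11}  →  sig = ⟨2 | 1 1 1⟩
  P = {1,8}:  v_{1} + v_{8} = v_{2} + v_{6} + 2·v_{11}  →  sig = ⟨2 | 1 1 2⟩
  P = {1,10}:  v_{1} + v_{10} = v_{2} + 2·v_{5} + v_{6}  →  sig = ⟨2 | 1 1 2⟩
  P = {5,6,9}:  v_{5} + v_{6} + v_{9} = 0  →  sig = ⟨3 | 0⟩
  P = {5,6,7}:  v_{5} + v_{6} + v_{7} = v_{4}  →  sig = ⟨3 | 1⟩
  P = {6,9,11}:  v_{6} + v_{9} + v_{11} = v_{8}  →  sig = ⟨3 | 1⟩
  P = {3,5,6}:  v_{3} + v_{5} + v_{6} = v_{4} + v_{10}  →  sig = ⟨3 | 1 1⟩
  P = {6,7,11}:  v_{6} + v_{7} + v_{11} = v_{4} + v_{8}  →  sig = ⟨3 | 1 1⟩
  P = {2,5,6,11}:  v_{2} + v_{5} + v_{6} + v_{11} = v_{1}  →  sig = ⟨4 | 1⟩

so the primitive-relation signature multiset is
{ ⟨2 | 0⟩ ×2,  ⟨2 | 1⟩ ×8,  ⟨2 | 1 1⟩ ×3,  ⟨2 | 1 1 1⟩,  ⟨2 | 1 1 2⟩ ×2,  ⟨3 | 0⟩,  ⟨3 | 1⟩ ×2,  ⟨3 | 1 1⟩ ×2,  ⟨4 | 1⟩ }


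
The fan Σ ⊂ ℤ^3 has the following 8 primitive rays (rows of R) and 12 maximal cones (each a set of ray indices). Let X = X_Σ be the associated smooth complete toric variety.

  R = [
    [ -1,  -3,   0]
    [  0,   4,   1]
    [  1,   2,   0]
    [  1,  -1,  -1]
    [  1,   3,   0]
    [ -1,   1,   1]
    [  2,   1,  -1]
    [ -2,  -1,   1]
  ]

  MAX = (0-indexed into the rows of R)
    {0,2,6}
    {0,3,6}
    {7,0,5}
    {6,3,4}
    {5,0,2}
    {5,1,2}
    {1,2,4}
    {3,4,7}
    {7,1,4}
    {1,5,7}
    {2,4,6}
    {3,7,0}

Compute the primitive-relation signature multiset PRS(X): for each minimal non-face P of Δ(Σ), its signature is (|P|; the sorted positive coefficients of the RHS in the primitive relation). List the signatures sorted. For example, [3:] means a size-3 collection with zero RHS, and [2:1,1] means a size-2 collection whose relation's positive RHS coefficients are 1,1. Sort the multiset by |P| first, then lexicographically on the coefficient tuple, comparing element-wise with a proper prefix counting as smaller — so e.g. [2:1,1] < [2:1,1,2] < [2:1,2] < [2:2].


10 collections generate NE(X_Σ); each relation:

  P={0,4}:  v_{0} + v_{4} = 0  ⇒ sig = [2:]
  P={3,5}:  v_{3} + v_{5} = 0  ⇒ sig = [2:]
  P={6,7}:  v_{6} + v_{7} = 0  ⇒ sig = [2:]
  P={0,1}:  v_{0} + v_{1} = v_{5}  ⇒ sig = [2:1]
  P={1,3}:  v_{1} + v_{3} = v_{4}  ⇒ sig = [2:1]
  P={2,3}:  v_{2} + v_{3} = v_{6}  ⇒ sig = [2:1]
  P={2,7}:  v_{2} + v_{7} = v_{5}  ⇒ sig = [2:1]
  P={4,5}:  v_{4} + v_{5} = v_{1}  ⇒ sig = [2:1]
  P={5,6}:  v_{5} + v_{6} = v_{2}  ⇒ sig = [2:1]
  P={1,6}:  v_{1} + v_{6} = v_{2} + v_{4}  ⇒ sig = [2:1,1]

Sorted signature multiset PRS(X):
    |P|=2: 10 collections, coeffs (), (), (), (1), (1), (1), (1), (1), (1), (1,1)


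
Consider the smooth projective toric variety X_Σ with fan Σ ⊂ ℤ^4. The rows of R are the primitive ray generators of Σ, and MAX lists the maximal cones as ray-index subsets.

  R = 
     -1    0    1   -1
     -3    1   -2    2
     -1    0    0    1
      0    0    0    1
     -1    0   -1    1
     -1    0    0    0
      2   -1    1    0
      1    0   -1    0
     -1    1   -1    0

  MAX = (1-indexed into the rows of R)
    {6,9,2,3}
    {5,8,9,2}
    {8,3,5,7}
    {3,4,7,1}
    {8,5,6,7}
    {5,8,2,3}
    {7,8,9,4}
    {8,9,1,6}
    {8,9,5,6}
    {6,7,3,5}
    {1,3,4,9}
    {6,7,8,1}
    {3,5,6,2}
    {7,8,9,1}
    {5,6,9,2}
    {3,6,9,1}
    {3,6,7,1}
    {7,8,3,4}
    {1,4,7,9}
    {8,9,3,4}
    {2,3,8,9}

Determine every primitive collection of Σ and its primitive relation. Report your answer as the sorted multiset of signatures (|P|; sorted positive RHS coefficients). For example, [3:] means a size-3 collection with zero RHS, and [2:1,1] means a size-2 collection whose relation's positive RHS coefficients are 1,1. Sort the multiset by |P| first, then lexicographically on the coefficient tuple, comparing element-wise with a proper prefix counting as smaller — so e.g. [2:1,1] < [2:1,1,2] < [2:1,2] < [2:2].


14 minimal non-faces of Δ(Σ) (on 9 rays):

  {4,6}:  v_{4} + v_{6} = v_{3}  →  sig = [2:1]
  {1,2}:  v_{1} + v_{2} = v_{3} + 2·v_{6} + v_{9}  →  sig = [2:1,1,2]
  {2,4}:  v_{2} + v_{4} = 3·v_{3} + v_{8} + v_{9}  →  sig = [2:1,1,3]
  {2,7}:  v_{2} + v_{7} = 2·v_{3} + v_{8}  →  sig = [2:1,2]
  {4,5}:  v_{4} + v_{5} = 2·v_{3} + v_{8}  →  sig = [2:1,2]
  {1,5}:  v_{1} + v_{5} = 2·v_{6}  →  sig = [2:2]
  {1,4,8}:  v_{1} + v_{4} + v_{8} = 0  →  sig = [3:]
  {6,7,9}:  v_{6} + v_{7} + v_{9} = 0  →  sig = [3:]
  {1,3,8}:  v_{1} + v_{3} + v_{8} = v_{6}  →  sig = [3:1]
  {3,5,9}:  v_{3} + v_{5} + v_{9} = v_{2}  →  sig = [3:1]
  {3,6,8}:  v_{3} + v_{6} + v_{8} = v_{5}  →  sig = [3:1]
  {3,7,9}:  v_{3} + v_{7} + v_{9} = v_{4}  →  sig = [3:1]
  {5,7,9}:  v_{5} + v_{7} + v_{9} = v_{3} + v_{8}  →  sig = [3:1,1]
  {2,6,8}:  v_{2} + v_{6} + v_{8} = 2·v_{5} + v_{9}  →  sig = [3:1,2]

so the primitive-relation signature multiset is
[[2:1], [2:1,1,2], [2:1,1,3], [2:1,2], [2:1,2], [2:2], [3:], [3:], [3:1], [3:1], [3:1], [3:1], [3:1,1], [3:1,2]]


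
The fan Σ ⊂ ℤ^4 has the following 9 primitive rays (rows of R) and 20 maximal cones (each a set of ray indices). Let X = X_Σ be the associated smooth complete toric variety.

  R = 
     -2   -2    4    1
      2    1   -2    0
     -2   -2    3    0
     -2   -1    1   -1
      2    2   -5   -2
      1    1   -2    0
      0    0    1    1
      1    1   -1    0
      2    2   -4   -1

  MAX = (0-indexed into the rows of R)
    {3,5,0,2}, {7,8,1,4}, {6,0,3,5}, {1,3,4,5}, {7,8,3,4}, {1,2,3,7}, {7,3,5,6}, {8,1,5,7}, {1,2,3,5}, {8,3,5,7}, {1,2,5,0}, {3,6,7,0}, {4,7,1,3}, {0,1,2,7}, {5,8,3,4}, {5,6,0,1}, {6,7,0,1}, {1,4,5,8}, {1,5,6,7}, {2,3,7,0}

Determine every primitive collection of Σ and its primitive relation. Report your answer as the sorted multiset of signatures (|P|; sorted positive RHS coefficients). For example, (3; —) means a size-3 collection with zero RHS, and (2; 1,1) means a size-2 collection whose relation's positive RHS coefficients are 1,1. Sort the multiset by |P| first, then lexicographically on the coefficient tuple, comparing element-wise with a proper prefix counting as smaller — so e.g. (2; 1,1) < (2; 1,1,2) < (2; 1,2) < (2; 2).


14 collections generate NE(X_Σ); each relation:

  P={0,8}:  v_{0} + v_{8} = 0 ; sig = (2; —)
  P={2,6}:  v_{2} + v_{6} = v_{0} ; sig = (2; 1)
  P={4,6}:  v_{4} + v_{6} = v_{8} ; sig = (2; 1)
  P={0,4}:  v_{0} + v_{4} = v_{1} + v_{3} ; sig = (2; 1,1)
  P={2,8}:  v_{2} + v_{8} = v_{1} + v_{3} ; sig = (2; 1,1)
  P={6,8}:  v_{6} + v_{8} = v_{5} + v_{7} ; sig = (2; 1,1)
  P={2,4}:  v_{2} + v_{4} = 2·v_{1} + 2·v_{3} ; sig = (2; 2,2)
  P={1,3,6}:  v_{1} + v_{3} + v_{6} = 0 ; sig = (3; —)
  P={2,5,7}:  v_{2} + v_{5} + v_{7} = 0 ; sig = (3; —)
  P={0,1,3}:  v_{0} + v_{1} + v_{3} = v_{2} ; sig = (3; 1)
  P={0,5,7}:  v_{0} + v_{5} + v_{7} = v_{6} ; sig = (3; 1)
  P={1,3,8}:  v_{1} + v_{3} + v_{8} = v_{4} ; sig = (3; 1)
  P={4,5,7}:  v_{4} + v_{5} + v_{7} = 2·v_{8} ; sig = (3; 2)
  P={1,3,5,7}:  v_{1} + v_{3} + v_{5} + v_{7} = v_{8} ; sig = (4; 1)

Sorted signature multiset PRS(X):
{ (2; —),  (2; 1) ×2,  (2; 1,1) ×3,  (2; 2,2),  (3; —) ×2,  (3; 1) ×3,  (3; 2),  (4; 1) }


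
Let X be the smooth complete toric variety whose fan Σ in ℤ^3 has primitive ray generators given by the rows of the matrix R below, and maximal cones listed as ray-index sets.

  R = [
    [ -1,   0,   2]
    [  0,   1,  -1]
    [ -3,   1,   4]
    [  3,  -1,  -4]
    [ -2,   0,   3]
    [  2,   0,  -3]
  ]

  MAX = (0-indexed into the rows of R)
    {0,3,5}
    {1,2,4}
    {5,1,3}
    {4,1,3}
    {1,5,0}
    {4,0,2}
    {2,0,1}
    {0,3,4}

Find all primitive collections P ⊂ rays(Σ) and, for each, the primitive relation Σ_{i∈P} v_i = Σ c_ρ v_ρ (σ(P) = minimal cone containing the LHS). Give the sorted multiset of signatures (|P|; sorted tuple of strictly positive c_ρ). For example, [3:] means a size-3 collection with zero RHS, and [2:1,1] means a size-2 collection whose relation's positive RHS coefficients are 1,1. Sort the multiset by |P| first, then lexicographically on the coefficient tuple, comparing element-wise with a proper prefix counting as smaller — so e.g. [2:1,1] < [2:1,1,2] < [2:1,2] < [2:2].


The 5 primitive collections of Σ (r=6, n=3):

  P = {2,3}:  v_{2} + v_{3} = 0 ; sig = [2:]
  P = {4,5}:  v_{4} + v_{5} = 0 ; sig = [2:]
  P = {2,5}:  v_{2} + v_{5} = v_{0} + v_{1} ; sig = [2:1,1]
  P = {0,1,3}:  v_{0} + v_{1} + v_{3} = v_{5} ; sig = [3:1]
  P = {0,1,4}:  v_{0} + v_{1} + v_{4} = v_{2} ; sig = [3:1]

Sorted signature multiset PRS(X):
    [2:]
    [2:]
    [2:1,1]
    [3:1]
    [3:1]


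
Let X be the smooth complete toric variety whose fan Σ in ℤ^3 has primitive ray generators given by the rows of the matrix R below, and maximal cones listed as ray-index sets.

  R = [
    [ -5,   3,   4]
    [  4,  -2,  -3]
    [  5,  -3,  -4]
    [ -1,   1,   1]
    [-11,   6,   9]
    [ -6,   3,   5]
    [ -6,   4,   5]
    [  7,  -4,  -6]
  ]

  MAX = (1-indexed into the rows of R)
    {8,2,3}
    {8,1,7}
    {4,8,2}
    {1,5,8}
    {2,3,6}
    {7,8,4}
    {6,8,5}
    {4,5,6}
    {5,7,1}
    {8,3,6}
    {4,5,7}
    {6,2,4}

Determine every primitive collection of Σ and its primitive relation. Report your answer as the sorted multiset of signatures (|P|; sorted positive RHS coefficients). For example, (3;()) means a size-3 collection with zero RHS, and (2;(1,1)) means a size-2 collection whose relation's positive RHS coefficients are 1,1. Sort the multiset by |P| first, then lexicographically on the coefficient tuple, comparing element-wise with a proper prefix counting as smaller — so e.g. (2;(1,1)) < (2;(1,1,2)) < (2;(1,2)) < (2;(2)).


|primitive collections| = 14. Relations:

  P={1,3}:  v_{1} + v_{3} = 0 — sig = (2;())
  P={1,2}:  v_{1} + v_{2} = v_{4} — sig = (2;(1))
  P={1,4}:  v_{1} + v_{4} = v_{7} — sig = (2;(1))
  P={1,6}:  v_{1} + v_{6} = v_{5} — sig = (2;(1))
  P={3,4}:  v_{3} + v_{4} = v_{2} — sig = (2;(1))
  P={3,5}:  v_{3} + v_{5} = v_{6} — sig = (2;(1))
  P={3,7}:  v_{3} + v_{7} = v_{4} — sig = (2;(1))
  P={2,5}:  v_{2} + v_{5} = v_{4} + v_{6} — sig = (2;(1,1))
  P={6,7}:  v_{6} + v_{7} = v_{4} + v_{5} — sig = (2;(1,1))
  P={2,7}:  v_{2} + v_{7} = 2·v_{4} — sig = (2;(2))
  P={4,6,8}:  v_{4} + v_{6} + v_{8} = 0 — sig = (3;())
  P={2,6,8}:  v_{2} + v_{6} + v_{8} = v_{3} — sig = (3;(1))
  P={4,5,8}:  v_{4} + v_{5} + v_{8} = v_{1} — sig = (3;(1))
  P={5,7,8}:  v_{5} + v_{7} + v_{8} = 2·v_{1} — sig = (3;(2))

so the primitive-relation signature multiset is
    (2;())
    (2;(1))
    (2;(1))
    (2;(1))
    (2;(1))
    (2;(1))
    (2;(1))
    (2;(1,1))
    (2;(1,1))
    (2;(2))
    (3;())
    (3;(1))
    (3;(1))
    (3;(2))


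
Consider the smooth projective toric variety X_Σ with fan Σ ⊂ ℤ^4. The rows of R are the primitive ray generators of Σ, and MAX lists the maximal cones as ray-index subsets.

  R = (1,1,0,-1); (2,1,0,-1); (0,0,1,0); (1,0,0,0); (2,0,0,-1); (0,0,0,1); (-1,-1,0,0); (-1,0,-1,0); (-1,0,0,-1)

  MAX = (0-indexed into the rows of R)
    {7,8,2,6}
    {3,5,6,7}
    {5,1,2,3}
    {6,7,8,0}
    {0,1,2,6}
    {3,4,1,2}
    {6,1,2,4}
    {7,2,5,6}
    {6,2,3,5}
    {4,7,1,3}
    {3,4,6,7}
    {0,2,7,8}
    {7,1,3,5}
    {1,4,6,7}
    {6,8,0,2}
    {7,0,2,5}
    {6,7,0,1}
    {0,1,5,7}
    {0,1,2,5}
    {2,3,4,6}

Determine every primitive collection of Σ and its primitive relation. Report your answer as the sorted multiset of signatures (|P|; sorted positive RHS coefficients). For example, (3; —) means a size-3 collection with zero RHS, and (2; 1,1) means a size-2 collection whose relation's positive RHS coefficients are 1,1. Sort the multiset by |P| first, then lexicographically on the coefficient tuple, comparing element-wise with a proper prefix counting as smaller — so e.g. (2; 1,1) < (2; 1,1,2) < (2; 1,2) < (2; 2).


Minimal non-faces — 14 found among 9 rays, 20 max cones:

  P = {0,3}:  v_{0} + v_{3} = v_{1}  ⇒ sig = (2; 1)
  P = {3,8}:  v_{3} + v_{8} = v_{0} + v_{6}  ⇒ sig = (2; 1,1)
  P = {5,8}:  v_{5} + v_{8} = v_{2} + v_{7}  ⇒ sig = (2; 1,1)
  P = {4,8}:  v_{4} + v_{8} = v_{0} + v_{1} + 2·v_{6}  ⇒ sig = (2; 1,1,2)
  P = {0,4}:  v_{0} + v_{4} = 2·v_{1} + v_{6}  ⇒ sig = (2; 1,2)
  P = {1,8}:  v_{1} + v_{8} = 2·v_{0} + v_{6}  ⇒ sig = (2; 1,2)
  P = {4,5}:  v_{4} + v_{5} = 2·v_{3}  ⇒ sig = (2; 2)
  P = {0,5,6}:  v_{0} + v_{5} + v_{6} = 0  ⇒ sig = (3; —)
  P = {2,3,7}:  v_{2} + v_{3} + v_{7} = 0  ⇒ sig = (3; —)
  P = {1,2,7}:  v_{1} + v_{2} + v_{7} = v_{0}  ⇒ sig = (3; 1)
  P = {1,3,6}:  v_{1} + v_{3} + v_{6} = v_{4}  ⇒ sig = (3; 1)
  P = {1,5,6}:  v_{1} + v_{5} + v_{6} = v_{3}  ⇒ sig = (3; 1)
  P = {2,4,7}:  v_{2} + v_{4} + v_{7} = v_{1} + v_{6}  ⇒ sig = (3; 1,1)
  P = {0,2,6,7}:  v_{0} + v_{2} + v_{6} + v_{7} = v_{8}  ⇒ sig = (4; 1)

Hence PRS(X_Σ) =
    |P|=2: 7 collections, coeffs (1), (1,1), (1,1), (1,1,2), (1,2), (1,2), (2)
    |P|=3: 6 collections, coeffs (), (), (1), (1), (1), (1,1)
    |P|=4: 1 collection, coeffs (1)


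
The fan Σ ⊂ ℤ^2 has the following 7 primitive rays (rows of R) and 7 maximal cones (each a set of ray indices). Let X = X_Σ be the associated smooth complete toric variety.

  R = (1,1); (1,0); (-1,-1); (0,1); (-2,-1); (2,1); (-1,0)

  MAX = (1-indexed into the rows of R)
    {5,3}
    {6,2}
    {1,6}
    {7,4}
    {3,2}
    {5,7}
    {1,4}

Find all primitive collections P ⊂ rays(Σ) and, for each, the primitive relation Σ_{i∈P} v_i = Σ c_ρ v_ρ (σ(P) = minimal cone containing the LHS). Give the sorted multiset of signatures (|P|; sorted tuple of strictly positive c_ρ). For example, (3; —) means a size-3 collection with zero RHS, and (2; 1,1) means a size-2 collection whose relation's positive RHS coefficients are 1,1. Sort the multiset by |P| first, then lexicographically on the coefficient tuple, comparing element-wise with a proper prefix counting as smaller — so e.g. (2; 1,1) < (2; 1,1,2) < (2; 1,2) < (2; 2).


The 14 primitive collections of Σ (r=7, n=2):

  P={1,3}:  v_{1} + v_{3} = 0  →  sig = (2; —)
  P={2,7}:  v_{2} + v_{7} = 0  →  sig = (2; —)
  P={5,6}:  v_{5} + v_{6} = 0  →  sig = (2; —)
  P={1,2}:  v_{1} + v_{2} = v_{6}  →  sig = (2; 1)
  P={1,5}:  v_{1} + v_{5} = v_{7}  →  sig = (2; 1)
  P={1,7}:  v_{1} + v_{7} = v_{4}  →  sig = (2; 1)
  P={2,4}:  v_{2} + v_{4} = v_{1}  →  sig = (2; 1)
  P={2,5}:  v_{2} + v_{5} = v_{3}  →  sig = (2; 1)
  P={3,4}:  v_{3} + v_{4} = v_{7}  →  sig = (2; 1)
  P={3,6}:  v_{3} + v_{6} = v_{2}  →  sig = (2; 1)
  P={3,7}:  v_{3} + v_{7} = v_{5}  →  sig = (2; 1)
  P={6,7}:  v_{6} + v_{7} = v_{1}  →  sig = (2; 1)
  P={4,5}:  v_{4} + v_{5} = 2·v_{7}  →  sig = (2; 2)
  P={4,6}:  v_{4} + v_{6} = 2·v_{1}  →  sig = (2; 2)

Hence PRS(X_Σ) =
[(2; —), (2; —), (2; —), (2; 1), (2; 1), (2; 1), (2; 1), (2; 1), (2; 1), (2; 1), (2; 1), (2; 1), (2; 2), (2; 2)]


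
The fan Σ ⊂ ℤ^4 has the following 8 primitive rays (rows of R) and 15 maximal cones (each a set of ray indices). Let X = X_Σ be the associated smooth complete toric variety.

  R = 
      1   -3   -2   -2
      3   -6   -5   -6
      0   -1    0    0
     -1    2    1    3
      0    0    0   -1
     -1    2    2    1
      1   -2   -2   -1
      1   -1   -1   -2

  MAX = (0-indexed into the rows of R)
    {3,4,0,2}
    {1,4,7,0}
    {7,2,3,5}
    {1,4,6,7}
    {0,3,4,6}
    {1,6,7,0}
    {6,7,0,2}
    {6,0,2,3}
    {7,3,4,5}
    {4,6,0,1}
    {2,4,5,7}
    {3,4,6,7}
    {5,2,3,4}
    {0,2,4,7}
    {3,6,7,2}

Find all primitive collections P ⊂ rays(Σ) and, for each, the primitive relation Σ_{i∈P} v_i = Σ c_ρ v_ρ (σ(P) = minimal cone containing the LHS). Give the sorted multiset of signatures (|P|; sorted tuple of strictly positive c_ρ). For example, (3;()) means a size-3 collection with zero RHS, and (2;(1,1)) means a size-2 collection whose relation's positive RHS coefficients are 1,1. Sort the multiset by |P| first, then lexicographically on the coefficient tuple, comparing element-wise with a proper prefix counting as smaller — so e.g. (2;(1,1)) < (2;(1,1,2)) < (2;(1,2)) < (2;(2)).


Σ has 9 primitive collections:

  P = {5,6}:  v_{5} + v_{6} = 0  so sig = (2;())
  P = {0,5}:  v_{0} + v_{5} = v_{2} + v_{4}  so sig = (2;(1,1))
  P = {1,5}:  v_{1} + v_{5} = v_{0} + v_{4} + v_{7}  so sig = (2;(1,1,1))
  P = {1,2}:  v_{1} + v_{2} = 2·v_{0} + v_{7}  so sig = (2;(1,2))
  P = {1,3}:  v_{1} + v_{3} = v_{4} + 2·v_{6}  so sig = (2;(1,2))
  P = {0,3,7}:  v_{0} + v_{3} + v_{7} = v_{6}  so sig = (3;(1))
  P = {2,4,6}:  v_{2} + v_{4} + v_{6} = v_{0}  so sig = (3;(1))
  P = {2,3,4,7}:  v_{2} + v_{3} + v_{4} + v_{7} = 0  so sig = (4;())
  P = {0,4,6,7}:  v_{0} + v_{4} + v_{6} + v_{7} = v_{1}  so sig = (4;(1))

Signatures (|P|; sorted positive RHS coefficients), sorted:
    |P|=2: 5 collections, coeffs (), (1,1), (1,1,1), (1,2), (1,2)
    |P|=3: 2 collections, coeffs (1), (1)
    |P|=4: 2 collections, coeffs (), (1)


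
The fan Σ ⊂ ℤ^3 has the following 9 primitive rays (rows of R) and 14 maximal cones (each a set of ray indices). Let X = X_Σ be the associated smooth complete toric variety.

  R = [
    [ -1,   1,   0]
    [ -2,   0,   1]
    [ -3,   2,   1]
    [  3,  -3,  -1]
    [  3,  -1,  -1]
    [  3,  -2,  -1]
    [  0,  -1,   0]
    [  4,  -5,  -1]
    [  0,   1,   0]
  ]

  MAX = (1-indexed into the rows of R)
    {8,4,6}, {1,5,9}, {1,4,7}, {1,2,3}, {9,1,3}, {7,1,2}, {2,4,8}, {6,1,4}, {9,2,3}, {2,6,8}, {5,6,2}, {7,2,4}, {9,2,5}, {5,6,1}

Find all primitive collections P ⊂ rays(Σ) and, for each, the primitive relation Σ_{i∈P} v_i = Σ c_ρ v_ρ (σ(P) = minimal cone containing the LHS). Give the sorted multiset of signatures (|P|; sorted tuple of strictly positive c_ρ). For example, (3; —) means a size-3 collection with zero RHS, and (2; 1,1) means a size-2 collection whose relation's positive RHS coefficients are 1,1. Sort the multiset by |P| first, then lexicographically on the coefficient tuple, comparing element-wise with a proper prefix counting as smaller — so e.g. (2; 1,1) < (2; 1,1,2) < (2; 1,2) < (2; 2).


|primitive collections| = 20. Relations:

  • {3,6}:  v_{3} + v_{6} = 0 — sig = (2; —)
  • {7,9}:  v_{7} + v_{9} = 0 — sig = (2; —)
  • {3,4}:  v_{3} + v_{4} = v_{7} — sig = (2; 1)
  • {3,5}:  v_{3} + v_{5} = v_{9} — sig = (2; 1)
  • {4,9}:  v_{4} + v_{9} = v_{6} — sig = (2; 1)
  • {5,7}:  v_{5} + v_{7} = v_{6} — sig = (2; 1)
  • {6,7}:  v_{6} + v_{7} = v_{4} — sig = (2; 1)
  • {6,9}:  v_{6} + v_{9} = v_{5} — sig = (2; 1)
  • {1,8}:  v_{1} + v_{8} = v_{4} + v_{7} — sig = (2; 1,1)
  • {3,7}:  v_{3} + v_{7} = v_{1} + v_{2} — sig = (2; 1,1)
  • {3,8}:  v_{3} + v_{8} = v_{2} + v_{4} — sig = (2; 1,1)
  • {7,8}:  v_{7} + v_{8} = v_{2} + 2·v_{4} — sig = (2; 1,2)
  • {8,9}:  v_{8} + v_{9} = v_{2} + 2·v_{6} — sig = (2; 1,2)
  • {5,8}:  v_{5} + v_{8} = v_{2} + 3·v_{6} — sig = (2; 1,3)
  • {4,5}:  v_{4} + v_{5} = 2·v_{6} — sig = (2; 2)
  • {1,2,5}:  v_{1} + v_{2} + v_{5} = 0 — sig = (3; —)
  • {1,2,6}:  v_{1} + v_{2} + v_{6} = v_{7} — sig = (3; 1)
  • {1,2,9}:  v_{1} + v_{2} + v_{9} = v_{3} — sig = (3; 1)
  • {2,4,6}:  v_{2} + v_{4} + v_{6} = v_{8} — sig = (3; 1)
  • {1,2,4}:  v_{1} + v_{2} + v_{4} = 2·v_{7} — sig = (3; 2)

so the primitive-relation signature multiset is
[(2; —), (2; —), (2; 1), (2; 1), (2; 1), (2; 1), (2; 1), (2; 1), (2; 1,1), (2; 1,1), (2; 1,1), (2; 1,2), (2; 1,2), (2; 1,3), (2; 2), (3; —), (3; 1), (3; 1), (3; 1), (3; 2)]


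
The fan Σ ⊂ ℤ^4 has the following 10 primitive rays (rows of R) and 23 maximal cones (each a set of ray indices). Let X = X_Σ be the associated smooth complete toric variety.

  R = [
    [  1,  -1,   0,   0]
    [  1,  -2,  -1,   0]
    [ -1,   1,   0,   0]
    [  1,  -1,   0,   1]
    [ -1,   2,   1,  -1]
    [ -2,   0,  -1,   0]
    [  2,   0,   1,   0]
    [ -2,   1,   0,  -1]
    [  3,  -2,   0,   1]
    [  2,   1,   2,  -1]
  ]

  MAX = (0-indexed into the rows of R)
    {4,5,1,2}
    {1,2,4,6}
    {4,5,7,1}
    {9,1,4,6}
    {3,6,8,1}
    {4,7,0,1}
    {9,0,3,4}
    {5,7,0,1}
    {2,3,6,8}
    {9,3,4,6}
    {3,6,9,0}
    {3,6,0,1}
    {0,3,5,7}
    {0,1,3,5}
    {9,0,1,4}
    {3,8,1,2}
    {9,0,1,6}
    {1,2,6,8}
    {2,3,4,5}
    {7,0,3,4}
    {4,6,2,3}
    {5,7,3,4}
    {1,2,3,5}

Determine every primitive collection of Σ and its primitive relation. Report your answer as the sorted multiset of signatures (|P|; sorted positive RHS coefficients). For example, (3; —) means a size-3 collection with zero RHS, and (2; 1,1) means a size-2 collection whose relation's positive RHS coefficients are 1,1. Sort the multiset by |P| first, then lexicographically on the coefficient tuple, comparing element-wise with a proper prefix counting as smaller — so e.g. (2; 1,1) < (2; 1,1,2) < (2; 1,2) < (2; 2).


Δ(Σ) — 10 vertices, 18 min non-faces:

  • {0,2}:  v_{0} + v_{2} = 0  so sig = (2; —)
  • {5,6}:  v_{5} + v_{6} = 0  so sig = (2; —)
  • {4,8}:  v_{4} + v_{8} = v_{6}  so sig = (2; 1)
  • {7,8}:  v_{7} + v_{8} = v_{0}  so sig = (2; 1)
  • {2,7}:  v_{2} + v_{7} = v_{4} + v_{5}  so sig = (2; 1,1)
  • {2,9}:  v_{2} + v_{9} = v_{4} + v_{6}  so sig = (2; 1,1)
  • {5,9}:  v_{5} + v_{9} = v_{0} + v_{4}  so sig = (2; 1,1)
  • {6,7}:  v_{6} + v_{7} = v_{0} + v_{4}  so sig = (2; 1,1)
  • {0,8}:  v_{0} + v_{8} = v_{1} + v_{3} + v_{6}  so sig = (2; 1,1,1)
  • {5,8}:  v_{5} + v_{8} = v_{1} + v_{2} + v_{3}  so sig = (2; 1,1,1)
  • {8,9}:  v_{8} + v_{9} = v_{0} + 2·v_{6}  so sig = (2; 1,2)
  • {7,9}:  v_{7} + v_{9} = 2·v_{0} + 2·v_{4}  so sig = (2; 2,2)
  • {0,4,5}:  v_{0} + v_{4} + v_{5} = v_{7}  so sig = (3; 1)
  • {0,4,6}:  v_{0} + v_{4} + v_{6} = v_{9}  so sig = (3; 1)
  • {1,3,4}:  v_{1} + v_{3} + v_{4} = v_{0}  so sig = (3; 1)
  • {1,3,7}:  v_{1} + v_{3} + v_{7} = 2·v_{0} + v_{5}  so sig = (3; 1,2)
  • {1,3,9}:  v_{1} + v_{3} + v_{9} = 2·v_{0} + v_{6}  so sig = (3; 1,2)
  • {1,2,3,6}:  v_{1} + v_{2} + v_{3} + v_{6} = v_{8}  so sig = (4; 1)

Sorted signature multiset PRS(X):
[(2; —), (2; —), (2; 1), (2; 1), (2; 1,1), (2; 1,1), (2; 1,1), (2; 1,1), (2; 1,1,1), (2; 1,1,1), (2; 1,2), (2; 2,2), (3; 1), (3; 1), (3; 1), (3; 1,2), (3; 1,2), (4; 1)]
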